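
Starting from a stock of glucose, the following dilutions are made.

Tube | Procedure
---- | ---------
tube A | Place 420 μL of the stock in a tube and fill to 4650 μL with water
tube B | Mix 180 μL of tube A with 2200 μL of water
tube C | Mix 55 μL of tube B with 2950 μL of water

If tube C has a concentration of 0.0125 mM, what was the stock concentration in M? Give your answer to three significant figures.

Step 1: 420 μL brought to 4650 μL → factor 4650/420 = 11.071
Step 2: 180 μL + 2200 μL = 2380 μL total → factor 2380/180 = 13.222
Step 3: 55 μL + 2950 μL = 3005 μL total → factor 3005/55 = 54.636
Overall dilution factor = 11.071 × 13.222 × 54.636 = 7998.2
Stock = 0.0125 mM × 7998.2 = 99.98 mM = 0.100 M

0.100 M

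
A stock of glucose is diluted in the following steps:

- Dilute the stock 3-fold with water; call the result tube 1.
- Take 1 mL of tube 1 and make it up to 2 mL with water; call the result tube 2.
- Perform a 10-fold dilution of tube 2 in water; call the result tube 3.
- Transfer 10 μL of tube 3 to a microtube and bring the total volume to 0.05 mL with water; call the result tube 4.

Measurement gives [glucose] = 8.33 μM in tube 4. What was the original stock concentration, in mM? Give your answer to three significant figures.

Step 1: 3-fold → factor 3
Step 2: 1 mL brought to 2 mL → factor 2/1 = 2
Step 3: 10-fold → factor 10
Step 4: 10 μL brought to 0.05 mL → factor 50/10 = 5
Overall dilution factor = 3 × 2 × 10 × 5 = 300
Stock = 8.33 μM × 300 = 2499 μM = 2.50 mM

2.50 mM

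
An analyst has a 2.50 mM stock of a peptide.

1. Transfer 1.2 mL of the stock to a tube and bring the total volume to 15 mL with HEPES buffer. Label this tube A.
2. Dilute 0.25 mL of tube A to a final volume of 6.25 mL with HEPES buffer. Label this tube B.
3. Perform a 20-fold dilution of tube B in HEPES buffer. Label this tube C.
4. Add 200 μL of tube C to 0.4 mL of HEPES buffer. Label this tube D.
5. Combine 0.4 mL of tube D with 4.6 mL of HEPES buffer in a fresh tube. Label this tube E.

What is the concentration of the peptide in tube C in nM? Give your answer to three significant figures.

400 nM

Step 1: 1.2 mL brought to 15 mL → factor 15/1.2 = 12.5
Step 2: 0.25 mL brought to 6.25 mL → factor 6.25/0.25 = 25
Step 3: 20-fold → factor 20
Dilution factor through tube C = 12.5 × 25 × 20 = 6250
[tube C] = 2.50 mM / 6250 = 0.0004000 mM = 400 nM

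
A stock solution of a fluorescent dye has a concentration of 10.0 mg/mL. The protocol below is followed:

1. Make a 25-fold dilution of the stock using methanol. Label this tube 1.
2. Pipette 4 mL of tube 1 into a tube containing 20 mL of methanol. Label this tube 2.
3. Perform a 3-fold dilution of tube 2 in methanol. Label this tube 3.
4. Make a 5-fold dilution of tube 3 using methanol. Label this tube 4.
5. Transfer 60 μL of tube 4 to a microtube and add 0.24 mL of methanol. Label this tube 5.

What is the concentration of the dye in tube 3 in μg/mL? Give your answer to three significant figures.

Step 1: 25-fold → factor 25
Step 2: 4 mL + 20 mL = 24 mL total → factor 24/4 = 6
Step 3: 3-fold → factor 3
Dilution factor through tube 3 = 25 × 6 × 3 = 450
[tube 3] = 10.0 mg/mL / 450 = 0.02222 mg/mL = 22.2 μg/mL

22.2 μg/mL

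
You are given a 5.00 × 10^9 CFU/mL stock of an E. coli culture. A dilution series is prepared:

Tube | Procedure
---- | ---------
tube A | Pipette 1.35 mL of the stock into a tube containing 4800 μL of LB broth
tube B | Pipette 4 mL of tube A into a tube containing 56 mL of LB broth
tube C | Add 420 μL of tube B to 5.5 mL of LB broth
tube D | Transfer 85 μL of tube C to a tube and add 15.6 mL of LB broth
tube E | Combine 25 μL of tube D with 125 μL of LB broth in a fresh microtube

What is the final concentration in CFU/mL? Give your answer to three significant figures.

Step 1: 1.35 mL + 4800 μL = 6.15 mL total → factor 6.15/1.35 = 4.5556
Step 2: 4 mL + 56 mL = 60 mL total → factor 60/4 = 15
Step 3: 420 μL + 5.5 mL = 5920 μL total → factor 5920/420 = 14.095
Step 4: 85 μL + 15.6 mL = 15685 μL total → factor 15685/85 = 184.53
Step 5: 25 μL + 125 μL = 150 μL total → factor 150/25 = 6
Overall dilution factor = 4.5556 × 15 × 14.095 × 184.53 × 6 = 1.0664 × 10^6
Final = 5.00 × 10^9 CFU/mL / 1.0664 × 10^6 = 4.69 × 10^3 CFU/mL

4.69 × 10^3 CFU/mL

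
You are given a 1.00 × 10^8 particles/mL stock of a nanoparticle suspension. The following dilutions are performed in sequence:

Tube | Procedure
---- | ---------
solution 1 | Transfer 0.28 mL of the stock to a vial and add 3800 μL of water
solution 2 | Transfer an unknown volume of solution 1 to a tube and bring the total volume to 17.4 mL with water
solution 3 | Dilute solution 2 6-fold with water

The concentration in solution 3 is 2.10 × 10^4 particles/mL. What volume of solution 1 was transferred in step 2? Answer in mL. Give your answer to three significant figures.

Step 1: 0.28 mL + 3800 μL = 4.08 mL total → factor 4.08/0.28 = 14.571
Step 2: v brought to 17.4 mL → factor = 17.4 mL/v
Step 3: 6-fold → factor 6
Product of known-step factors = 87.429
Overall factor = 1.00 × 10^8 particles/mL / (2.10 × 10^4 particles/mL) = 4761.9
Step-2 factor = 4761.9 / 87.429 = 54.466
v = 17.4 mL / 54.466 = 0.319 mL

0.319 mL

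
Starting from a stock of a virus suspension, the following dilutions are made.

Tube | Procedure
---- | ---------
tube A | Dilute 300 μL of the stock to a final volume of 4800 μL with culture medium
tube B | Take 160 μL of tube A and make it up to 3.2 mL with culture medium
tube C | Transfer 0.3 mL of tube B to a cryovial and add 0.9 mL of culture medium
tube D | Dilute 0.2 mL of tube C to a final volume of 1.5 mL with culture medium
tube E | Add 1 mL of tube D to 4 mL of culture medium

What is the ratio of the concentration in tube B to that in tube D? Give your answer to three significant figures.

Step 1: 300 μL brought to 4800 μL → factor 4800/300 = 16
Step 2: 160 μL brought to 3.2 mL → factor 3200/160 = 20
Step 3: 0.3 mL + 0.9 mL = 1.2 mL total → factor 1.2/0.3 = 4
Step 4: 0.2 mL brought to 1.5 mL → factor 1.5/0.2 = 7.5
Dilution factor to tube B = 320; to tube D = 9600
[tube B]/[tube D] = (factor to tube D)/(factor to tube B) = 9600/320 = 30.0

30.0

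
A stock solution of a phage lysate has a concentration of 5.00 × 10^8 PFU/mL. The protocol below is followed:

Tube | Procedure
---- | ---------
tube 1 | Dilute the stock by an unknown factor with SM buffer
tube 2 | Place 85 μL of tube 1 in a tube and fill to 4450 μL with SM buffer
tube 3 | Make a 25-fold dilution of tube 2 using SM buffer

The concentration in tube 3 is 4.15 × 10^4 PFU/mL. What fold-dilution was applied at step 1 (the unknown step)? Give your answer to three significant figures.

Step 1: unknown factor x
Step 2: 85 μL brought to 4450 μL → factor 4450/85 = 52.353
Step 3: 25-fold → factor 25
Product of known-step factors = 1308.8
Overall factor = 5.00 × 10^8 PFU/mL / (4.15 × 10^4 PFU/mL) = 12048
x = 12048 / 1308.8 = 9.21

9.21-fold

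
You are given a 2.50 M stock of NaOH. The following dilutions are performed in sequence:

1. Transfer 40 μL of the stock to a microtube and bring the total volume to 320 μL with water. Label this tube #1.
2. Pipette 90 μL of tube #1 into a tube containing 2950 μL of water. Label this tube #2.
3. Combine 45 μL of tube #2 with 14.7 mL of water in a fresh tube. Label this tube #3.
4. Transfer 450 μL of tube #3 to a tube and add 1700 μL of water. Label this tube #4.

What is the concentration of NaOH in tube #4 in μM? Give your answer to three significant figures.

5.91 μM

Step 1: 40 μL brought to 320 μL → factor 320/40 = 8
Step 2: 90 μL + 2950 μL = 3040 μL total → factor 3040/90 = 33.778
Step 3: 45 μL + 14.7 mL = 14745 μL total → factor 14745/45 = 327.67
Step 4: 450 μL + 1700 μL = 2150 μL total → factor 2150/450 = 4.7778
Overall dilution factor = 8 × 33.778 × 327.67 × 4.7778 = 4.2304 × 10^5
Final = 2.50 M / 4.2304 × 10^5 = 5.910 × 10^-6 M = 5.91 μM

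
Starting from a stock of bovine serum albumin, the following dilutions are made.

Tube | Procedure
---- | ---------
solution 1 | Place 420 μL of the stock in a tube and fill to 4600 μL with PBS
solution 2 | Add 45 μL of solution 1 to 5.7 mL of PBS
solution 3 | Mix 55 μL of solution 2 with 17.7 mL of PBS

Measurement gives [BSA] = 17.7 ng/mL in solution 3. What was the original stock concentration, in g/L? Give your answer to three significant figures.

Step 1: 420 μL brought to 4600 μL → factor 4600/420 = 10.952
Step 2: 45 μL + 5.7 mL = 5745 μL total → factor 5745/45 = 127.67
Step 3: 55 μL + 17.7 mL = 17755 μL total → factor 17755/55 = 322.82
Overall dilution factor = 10.952 × 127.67 × 322.82 = 4.5138 × 10^5
Stock = 17.7 ng/mL × 4.5138 × 10^5 = 7.989 × 10^6 ng/mL = 7.99 g/L

7.99 g/L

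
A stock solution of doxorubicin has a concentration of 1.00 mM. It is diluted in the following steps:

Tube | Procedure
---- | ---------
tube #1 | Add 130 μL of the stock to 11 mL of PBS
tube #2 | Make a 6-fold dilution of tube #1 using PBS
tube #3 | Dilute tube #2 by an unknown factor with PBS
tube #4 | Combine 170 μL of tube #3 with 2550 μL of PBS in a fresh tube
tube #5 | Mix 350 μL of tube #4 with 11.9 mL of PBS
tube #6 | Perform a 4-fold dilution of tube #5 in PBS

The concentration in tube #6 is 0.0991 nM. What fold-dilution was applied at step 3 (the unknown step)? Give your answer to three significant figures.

8.77-fold

Step 1: 130 μL + 11 mL = 11130 μL total → factor 11130/130 = 85.615
Step 2: 6-fold → factor 6
Step 3: unknown factor x
Step 4: 170 μL + 2550 μL = 2720 μL total → factor 2720/170 = 16
Step 5: 350 μL + 11.9 mL = 12250 μL total → factor 12250/350 = 35
Step 6: 4-fold → factor 4
Product of known-step factors = 1.1507 × 10^6
Overall factor = 1.00 mM / (0.0991 nM) = 1.0091 × 10^7
x = 1.0091 × 10^7 / 1.1507 × 10^6 = 8.77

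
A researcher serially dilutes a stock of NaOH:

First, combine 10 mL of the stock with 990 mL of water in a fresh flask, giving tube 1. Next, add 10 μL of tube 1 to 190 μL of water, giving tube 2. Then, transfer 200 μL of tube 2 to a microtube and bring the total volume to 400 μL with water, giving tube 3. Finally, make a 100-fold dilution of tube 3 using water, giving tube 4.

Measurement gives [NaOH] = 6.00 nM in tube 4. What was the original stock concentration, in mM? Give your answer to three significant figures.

Step 1: 10 mL + 990 mL = 1000 mL total → factor 1000/10 = 100
Step 2: 10 μL + 190 μL = 200 μL total → factor 200/10 = 20
Step 3: 200 μL brought to 400 μL → factor 400/200 = 2
Step 4: 100-fold → factor 100
Overall dilution factor = 100 × 20 × 2 × 100 = 4 × 10^5
Stock = 6.00 nM × 4 × 10^5 = 2.400 × 10^6 nM = 2.40 mM

2.40 mM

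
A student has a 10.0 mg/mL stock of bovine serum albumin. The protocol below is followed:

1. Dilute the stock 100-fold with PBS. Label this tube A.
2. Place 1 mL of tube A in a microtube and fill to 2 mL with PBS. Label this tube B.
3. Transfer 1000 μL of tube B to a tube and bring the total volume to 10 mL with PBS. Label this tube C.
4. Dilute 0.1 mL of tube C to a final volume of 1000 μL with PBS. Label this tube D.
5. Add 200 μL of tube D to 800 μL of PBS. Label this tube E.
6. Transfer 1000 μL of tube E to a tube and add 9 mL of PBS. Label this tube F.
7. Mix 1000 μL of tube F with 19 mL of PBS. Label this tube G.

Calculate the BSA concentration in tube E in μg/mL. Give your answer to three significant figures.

Step 1: 100-fold → factor 100
Step 2: 1 mL brought to 2 mL → factor 2/1 = 2
Step 3: 1000 μL brought to 10 mL → factor 10000/1000 = 10
Step 4: 0.1 mL brought to 1000 μL → factor 1/0.1 = 10
Step 5: 200 μL + 800 μL = 1000 μL total → factor 1000/200 = 5
Dilution factor through tube E = 100 × 2 × 10 × 10 × 5 = 1 × 10^5
[tube E] = 10.0 mg/mL / 1 × 10^5 = 0.0001000 mg/mL = 0.100 μg/mL

0.100 μg/mL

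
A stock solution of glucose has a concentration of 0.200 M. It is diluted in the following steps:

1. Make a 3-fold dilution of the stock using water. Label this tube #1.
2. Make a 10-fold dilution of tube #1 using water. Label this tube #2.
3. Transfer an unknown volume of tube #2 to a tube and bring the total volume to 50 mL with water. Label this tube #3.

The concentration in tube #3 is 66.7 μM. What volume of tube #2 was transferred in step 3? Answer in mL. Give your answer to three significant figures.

Step 1: 3-fold → factor 3
Step 2: 10-fold → factor 10
Step 3: v brought to 50 mL → factor = 50 mL/v
Product of known-step factors = 30
Overall factor = 0.200 M / (66.7 μM) = 2998.5
Step-3 factor = 2998.5 / 30 = 99.95
v = 50 mL / 99.95 = 0.500 mL

0.500 mL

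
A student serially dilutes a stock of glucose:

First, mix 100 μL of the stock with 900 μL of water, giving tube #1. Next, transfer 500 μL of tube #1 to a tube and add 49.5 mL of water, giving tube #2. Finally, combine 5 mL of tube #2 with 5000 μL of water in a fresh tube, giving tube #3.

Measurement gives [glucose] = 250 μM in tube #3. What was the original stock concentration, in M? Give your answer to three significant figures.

0.500 M

Step 1: 100 μL + 900 μL = 1000 μL total → factor 1000/100 = 10
Step 2: 500 μL + 49.5 mL = 50000 μL total → factor 50000/500 = 100
Step 3: 5 mL + 5000 μL = 10 mL total → factor 10/5 = 2
Overall dilution factor = 10 × 100 × 2 = 2000
Stock = 250 μM × 2000 = 5.000 × 10^5 μM = 0.500 M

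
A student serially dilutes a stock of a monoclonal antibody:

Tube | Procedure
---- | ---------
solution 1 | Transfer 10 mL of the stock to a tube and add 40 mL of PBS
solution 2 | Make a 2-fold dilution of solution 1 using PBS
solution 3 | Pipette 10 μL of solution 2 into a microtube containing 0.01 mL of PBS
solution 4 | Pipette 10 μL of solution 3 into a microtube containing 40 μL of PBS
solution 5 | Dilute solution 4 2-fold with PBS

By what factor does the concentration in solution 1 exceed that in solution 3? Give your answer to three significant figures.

Step 1: 10 mL + 40 mL = 50 mL total → factor 50/10 = 5
Step 2: 2-fold → factor 2
Step 3: 10 μL + 0.01 mL = 20 μL total → factor 20/10 = 2
Dilution factor to solution 1 = 5; to solution 3 = 20
[solution 1]/[solution 3] = (factor to solution 3)/(factor to solution 1) = 20/5 = 4.00

4.00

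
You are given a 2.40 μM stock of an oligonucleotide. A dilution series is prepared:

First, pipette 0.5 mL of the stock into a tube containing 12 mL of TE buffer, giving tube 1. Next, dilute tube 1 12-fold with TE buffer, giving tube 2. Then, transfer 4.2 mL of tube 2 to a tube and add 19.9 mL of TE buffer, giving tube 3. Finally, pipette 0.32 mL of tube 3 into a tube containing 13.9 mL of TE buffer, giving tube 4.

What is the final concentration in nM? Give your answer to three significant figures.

Step 1: 0.5 mL + 12 mL = 12.5 mL total → factor 12.5/0.5 = 25
Step 2: 12-fold → factor 12
Step 3: 4.2 mL + 19.9 mL = 24.1 mL total → factor 24.1/4.2 = 5.7381
Step 4: 0.32 mL + 13.9 mL = 14.22 mL total → factor 14.22/0.32 = 44.438
Overall dilution factor = 25 × 12 × 5.7381 × 44.438 = 76496
Final = 2.40 μM / 76496 = 3.137 × 10^-5 μM = 0.0314 nM

0.0314 nM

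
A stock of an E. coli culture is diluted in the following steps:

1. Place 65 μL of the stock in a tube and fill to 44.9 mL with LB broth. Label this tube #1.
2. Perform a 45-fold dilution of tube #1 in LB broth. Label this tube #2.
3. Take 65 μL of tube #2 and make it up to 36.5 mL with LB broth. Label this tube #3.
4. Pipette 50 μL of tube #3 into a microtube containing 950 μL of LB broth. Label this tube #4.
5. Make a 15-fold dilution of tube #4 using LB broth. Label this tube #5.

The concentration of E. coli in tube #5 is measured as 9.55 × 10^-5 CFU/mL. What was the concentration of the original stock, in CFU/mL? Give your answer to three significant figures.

Step 1: 65 μL brought to 44.9 mL → factor 44900/65 = 690.77
Step 2: 45-fold → factor 45
Step 3: 65 μL brought to 36.5 mL → factor 36500/65 = 561.54
Step 4: 50 μL + 950 μL = 1000 μL total → factor 1000/50 = 20
Step 5: 15-fold → factor 15
Overall dilution factor = 690.77 × 45 × 561.54 × 20 × 15 = 5.2366 × 10^9
Stock = 9.55 × 10^-5 CFU/mL × 5.2366 × 10^9 = 5.00 × 10^5 CFU/mL

5.00 × 10^5 CFU/mL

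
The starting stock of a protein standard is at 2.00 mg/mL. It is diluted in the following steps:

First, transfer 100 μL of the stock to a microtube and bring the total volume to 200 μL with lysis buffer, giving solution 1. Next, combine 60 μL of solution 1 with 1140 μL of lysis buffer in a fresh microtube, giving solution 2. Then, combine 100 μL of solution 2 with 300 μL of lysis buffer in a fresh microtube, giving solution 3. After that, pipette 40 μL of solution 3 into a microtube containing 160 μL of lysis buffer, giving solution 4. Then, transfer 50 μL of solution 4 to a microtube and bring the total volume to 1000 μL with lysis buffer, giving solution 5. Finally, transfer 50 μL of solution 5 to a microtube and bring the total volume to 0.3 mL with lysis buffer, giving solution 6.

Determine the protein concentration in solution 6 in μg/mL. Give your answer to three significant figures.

Step 1: 100 μL brought to 200 μL → factor 200/100 = 2
Step 2: 60 μL + 1140 μL = 1200 μL total → factor 1200/60 = 20
Step 3: 100 μL + 300 μL = 400 μL total → factor 400/100 = 4
Step 4: 40 μL + 160 μL = 200 μL total → factor 200/40 = 5
Step 5: 50 μL brought to 1000 μL → factor 1000/50 = 20
Step 6: 50 μL brought to 0.3 mL → factor 300/50 = 6
Overall dilution factor = 2 × 20 × 4 × 5 × 20 × 6 = 96000
Final = 2.00 mg/mL / 96000 = 2.083 × 10^-5 mg/mL = 0.0208 μg/mL

0.0208 μg/mL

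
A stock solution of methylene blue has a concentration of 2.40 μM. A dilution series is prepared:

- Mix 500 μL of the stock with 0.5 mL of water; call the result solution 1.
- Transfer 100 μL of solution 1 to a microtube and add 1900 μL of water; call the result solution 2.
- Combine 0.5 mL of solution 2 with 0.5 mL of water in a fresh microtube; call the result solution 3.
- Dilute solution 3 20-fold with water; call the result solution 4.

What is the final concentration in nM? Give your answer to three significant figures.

Step 1: 500 μL + 0.5 mL = 1000 μL total → factor 1000/500 = 2
Step 2: 100 μL + 1900 μL = 2000 μL total → factor 2000/100 = 20
Step 3: 0.5 mL + 0.5 mL = 1 mL total → factor 1/0.5 = 2
Step 4: 20-fold → factor 20
Overall dilution factor = 2 × 20 × 2 × 20 = 1600
Final = 2.40 μM / 1600 = 0.001500 μM = 1.50 nM

1.50 nM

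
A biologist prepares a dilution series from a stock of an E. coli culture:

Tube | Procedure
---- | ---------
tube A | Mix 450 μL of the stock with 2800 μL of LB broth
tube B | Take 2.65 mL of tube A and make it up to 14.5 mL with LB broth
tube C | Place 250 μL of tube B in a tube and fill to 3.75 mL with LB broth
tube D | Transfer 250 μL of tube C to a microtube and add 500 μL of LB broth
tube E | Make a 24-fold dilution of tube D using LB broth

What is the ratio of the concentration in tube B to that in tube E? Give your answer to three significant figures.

Step 1: 450 μL + 2800 μL = 3250 μL total → factor 3250/450 = 7.2222
Step 2: 2.65 mL brought to 14.5 mL → factor 14.5/2.65 = 5.4717
Step 3: 250 μL brought to 3.75 mL → factor 3750/250 = 15
Step 4: 250 μL + 500 μL = 750 μL total → factor 750/250 = 3
Step 5: 24-fold → factor 24
Dilution factor to tube B = 39.518; to tube E = 42679
[tube B]/[tube E] = (factor to tube E)/(factor to tube B) = 42679/39.518 = 1.08 × 10^3

1.08 × 10^3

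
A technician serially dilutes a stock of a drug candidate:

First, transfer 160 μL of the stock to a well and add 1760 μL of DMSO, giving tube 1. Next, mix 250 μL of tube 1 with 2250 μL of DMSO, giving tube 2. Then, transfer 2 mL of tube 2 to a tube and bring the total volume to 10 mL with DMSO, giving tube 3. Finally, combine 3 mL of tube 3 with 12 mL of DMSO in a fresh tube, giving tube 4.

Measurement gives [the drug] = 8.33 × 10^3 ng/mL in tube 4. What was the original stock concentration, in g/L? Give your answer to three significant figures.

25.0 g/L

Step 1: 160 μL + 1760 μL = 1920 μL total → factor 1920/160 = 12
Step 2: 250 μL + 2250 μL = 2500 μL total → factor 2500/250 = 10
Step 3: 2 mL brought to 10 mL → factor 10/2 = 5
Step 4: 3 mL + 12 mL = 15 mL total → factor 15/3 = 5
Overall dilution factor = 12 × 10 × 5 × 5 = 3000
Stock = 8.33 × 10^3 ng/mL × 3000 = 2.499 × 10^7 ng/mL = 25.0 g/L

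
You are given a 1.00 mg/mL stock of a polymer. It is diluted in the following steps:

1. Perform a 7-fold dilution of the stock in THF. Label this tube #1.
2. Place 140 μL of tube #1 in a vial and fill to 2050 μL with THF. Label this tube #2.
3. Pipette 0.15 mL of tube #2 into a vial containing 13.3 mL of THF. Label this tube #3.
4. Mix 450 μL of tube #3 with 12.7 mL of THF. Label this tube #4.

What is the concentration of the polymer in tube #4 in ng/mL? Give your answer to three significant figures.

3.72 ng/mL

Step 1: 7-fold → factor 7
Step 2: 140 μL brought to 2050 μL → factor 2050/140 = 14.643
Step 3: 0.15 mL + 13.3 mL = 13.45 mL total → factor 13.45/0.15 = 89.667
Step 4: 450 μL + 12.7 mL = 13150 μL total → factor 13150/450 = 29.222
Overall dilution factor = 7 × 14.643 × 89.667 × 29.222 = 2.6858 × 10^5
Final = 1.00 mg/mL / 2.6858 × 10^5 = 3.723 × 10^-6 mg/mL = 3.72 ng/mL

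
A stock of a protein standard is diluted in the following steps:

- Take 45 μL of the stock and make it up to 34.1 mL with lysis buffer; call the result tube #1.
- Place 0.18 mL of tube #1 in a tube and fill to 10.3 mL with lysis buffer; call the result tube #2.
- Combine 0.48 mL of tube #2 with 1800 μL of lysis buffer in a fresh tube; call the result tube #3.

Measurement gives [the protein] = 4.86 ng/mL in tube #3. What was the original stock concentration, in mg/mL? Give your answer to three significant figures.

Step 1: 45 μL brought to 34.1 mL → factor 34100/45 = 757.78
Step 2: 0.18 mL brought to 10.3 mL → factor 10.3/0.18 = 57.222
Step 3: 0.48 mL + 1800 μL = 2.28 mL total → factor 2.28/0.48 = 4.75
Overall dilution factor = 757.78 × 57.222 × 4.75 = 2.0597 × 10^5
Stock = 4.86 ng/mL × 2.0597 × 10^5 = 1.001 × 10^6 ng/mL = 1.00 mg/mL

1.00 mg/mL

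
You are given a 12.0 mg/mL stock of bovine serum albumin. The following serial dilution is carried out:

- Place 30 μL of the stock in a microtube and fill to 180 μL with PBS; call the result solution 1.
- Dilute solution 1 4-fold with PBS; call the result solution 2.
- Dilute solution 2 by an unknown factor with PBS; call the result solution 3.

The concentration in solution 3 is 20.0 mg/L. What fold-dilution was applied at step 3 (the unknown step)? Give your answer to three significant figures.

25.0-fold

Step 1: 30 μL brought to 180 μL → factor 180/30 = 6
Step 2: 4-fold → factor 4
Step 3: unknown factor x
Product of known-step factors = 24
Overall factor = 12.0 mg/mL / (20.0 mg/L) = 600
x = 600 / 24 = 25.0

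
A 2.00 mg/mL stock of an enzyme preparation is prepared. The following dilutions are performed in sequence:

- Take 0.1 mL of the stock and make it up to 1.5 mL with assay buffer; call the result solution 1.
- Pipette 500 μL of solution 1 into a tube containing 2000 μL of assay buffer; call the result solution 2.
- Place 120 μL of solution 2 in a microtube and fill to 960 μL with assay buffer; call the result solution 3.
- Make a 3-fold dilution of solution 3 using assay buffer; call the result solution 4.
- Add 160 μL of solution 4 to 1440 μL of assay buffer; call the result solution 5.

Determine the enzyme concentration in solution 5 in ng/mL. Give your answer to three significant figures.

111 ng/mL

Step 1: 0.1 mL brought to 1.5 mL → factor 1.5/0.1 = 15
Step 2: 500 μL + 2000 μL = 2500 μL total → factor 2500/500 = 5
Step 3: 120 μL brought to 960 μL → factor 960/120 = 8
Step 4: 3-fold → factor 3
Step 5: 160 μL + 1440 μL = 1600 μL total → factor 1600/160 = 10
Overall dilution factor = 15 × 5 × 8 × 3 × 10 = 18000
Final = 2.00 mg/mL / 18000 = 0.0001111 mg/mL = 111 ng/mL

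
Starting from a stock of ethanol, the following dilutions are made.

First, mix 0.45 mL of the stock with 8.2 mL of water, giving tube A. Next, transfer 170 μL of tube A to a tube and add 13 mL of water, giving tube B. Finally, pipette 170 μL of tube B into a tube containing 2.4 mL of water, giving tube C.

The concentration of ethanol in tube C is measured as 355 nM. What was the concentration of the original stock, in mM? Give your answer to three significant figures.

Step 1: 0.45 mL + 8.2 mL = 8.65 mL total → factor 8.65/0.45 = 19.222
Step 2: 170 μL + 13 mL = 13170 μL total → factor 13170/170 = 77.471
Step 3: 170 μL + 2.4 mL = 2570 μL total → factor 2570/170 = 15.118
Overall dilution factor = 19.222 × 77.471 × 15.118 = 22513
Stock = 355 nM × 22513 = 7.992 × 10^6 nM = 7.99 mM

7.99 mM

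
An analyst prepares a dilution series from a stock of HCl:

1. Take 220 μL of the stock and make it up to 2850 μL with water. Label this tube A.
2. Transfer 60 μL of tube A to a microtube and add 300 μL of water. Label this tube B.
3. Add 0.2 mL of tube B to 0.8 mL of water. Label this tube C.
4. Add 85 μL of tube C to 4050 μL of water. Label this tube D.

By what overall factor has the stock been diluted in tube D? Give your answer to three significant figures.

Step 1: 220 μL brought to 2850 μL → factor 2850/220 = 12.955
Step 2: 60 μL + 300 μL = 360 μL total → factor 360/60 = 6
Step 3: 0.2 mL + 0.8 mL = 1 mL total → factor 1/0.2 = 5
Step 4: 85 μL + 4050 μL = 4135 μL total → factor 4135/85 = 48.647
Overall dilution factor = 12.955 × 6 × 5 × 48.647 = 18906

1.89 × 10^4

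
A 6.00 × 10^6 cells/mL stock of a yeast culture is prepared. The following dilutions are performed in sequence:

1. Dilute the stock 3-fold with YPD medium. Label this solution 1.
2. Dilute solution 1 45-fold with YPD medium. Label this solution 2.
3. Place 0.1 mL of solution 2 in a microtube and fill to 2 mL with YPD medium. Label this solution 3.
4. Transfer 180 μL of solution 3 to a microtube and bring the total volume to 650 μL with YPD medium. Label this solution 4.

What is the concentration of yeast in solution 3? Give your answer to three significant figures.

2.22 × 10^3 cells/mL

Step 1: 3-fold → factor 3
Step 2: 45-fold → factor 45
Step 3: 0.1 mL brought to 2 mL → factor 2/0.1 = 20
Dilution factor through solution 3 = 3 × 45 × 20 = 2700
[solution 3] = 6.00 × 10^6 cells/mL / 2700 = 2.22 × 10^3 cells/mL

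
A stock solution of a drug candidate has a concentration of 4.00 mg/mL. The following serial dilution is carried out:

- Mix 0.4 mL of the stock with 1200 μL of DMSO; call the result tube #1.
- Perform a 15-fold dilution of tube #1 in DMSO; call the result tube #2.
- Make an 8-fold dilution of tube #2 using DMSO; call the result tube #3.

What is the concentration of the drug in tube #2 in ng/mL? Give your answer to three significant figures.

6.67 × 10^4 ng/mL

Step 1: 0.4 mL + 1200 μL = 1.6 mL total → factor 1.6/0.4 = 4
Step 2: 15-fold → factor 15
Dilution factor through tube #2 = 4 × 15 = 60
[tube #2] = 4.00 mg/mL / 60 = 0.06667 mg/mL = 6.67 × 10^4 ng/mL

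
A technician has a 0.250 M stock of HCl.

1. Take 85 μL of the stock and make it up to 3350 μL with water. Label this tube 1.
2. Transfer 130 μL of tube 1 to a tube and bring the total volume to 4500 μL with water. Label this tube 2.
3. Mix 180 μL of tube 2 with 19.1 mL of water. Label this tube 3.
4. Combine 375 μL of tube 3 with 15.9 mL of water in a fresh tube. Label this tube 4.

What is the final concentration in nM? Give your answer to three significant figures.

39.4 nM

Step 1: 85 μL brought to 3350 μL → factor 3350/85 = 39.412
Step 2: 130 μL brought to 4500 μL → factor 4500/130 = 34.615
Step 3: 180 μL + 19.1 mL = 19280 μL total → factor 19280/180 = 107.11
Step 4: 375 μL + 15.9 mL = 16275 μL total → factor 16275/375 = 43.4
Overall dilution factor = 39.412 × 34.615 × 107.11 × 43.4 = 6.3419 × 10^6
Final = 0.250 M / 6.3419 × 10^6 = 3.942 × 10^-8 M = 39.4 nM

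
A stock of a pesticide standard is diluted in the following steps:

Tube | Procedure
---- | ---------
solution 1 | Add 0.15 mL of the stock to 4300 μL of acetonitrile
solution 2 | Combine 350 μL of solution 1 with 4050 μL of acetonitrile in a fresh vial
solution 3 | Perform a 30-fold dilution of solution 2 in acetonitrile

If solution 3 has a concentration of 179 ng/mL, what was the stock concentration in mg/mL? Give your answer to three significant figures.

Step 1: 0.15 mL + 4300 μL = 4.45 mL total → factor 4.45/0.15 = 29.667
Step 2: 350 μL + 4050 μL = 4400 μL total → factor 4400/350 = 12.571
Step 3: 30-fold → factor 30
Overall dilution factor = 29.667 × 12.571 × 30 = 11189
Stock = 179 ng/mL × 11189 = 2.003 × 10^6 ng/mL = 2.00 mg/mL

2.00 mg/mL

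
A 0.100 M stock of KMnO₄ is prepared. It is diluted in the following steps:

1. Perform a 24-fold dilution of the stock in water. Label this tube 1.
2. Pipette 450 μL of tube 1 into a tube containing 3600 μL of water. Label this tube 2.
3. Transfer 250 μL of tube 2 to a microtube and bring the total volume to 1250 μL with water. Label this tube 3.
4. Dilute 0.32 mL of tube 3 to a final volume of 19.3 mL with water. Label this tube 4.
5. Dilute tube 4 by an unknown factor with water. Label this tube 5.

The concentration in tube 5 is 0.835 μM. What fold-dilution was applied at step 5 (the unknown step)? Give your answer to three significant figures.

Step 1: 24-fold → factor 24
Step 2: 450 μL + 3600 μL = 4050 μL total → factor 4050/450 = 9
Step 3: 250 μL brought to 1250 μL → factor 1250/250 = 5
Step 4: 0.32 mL brought to 19.3 mL → factor 19.3/0.32 = 60.312
Step 5: unknown factor x
Product of known-step factors = 65138
Overall factor = 0.100 M / (0.835 μM) = 1.1976 × 10^5
x = 1.1976 × 10^5 / 65138 = 1.84

1.84-fold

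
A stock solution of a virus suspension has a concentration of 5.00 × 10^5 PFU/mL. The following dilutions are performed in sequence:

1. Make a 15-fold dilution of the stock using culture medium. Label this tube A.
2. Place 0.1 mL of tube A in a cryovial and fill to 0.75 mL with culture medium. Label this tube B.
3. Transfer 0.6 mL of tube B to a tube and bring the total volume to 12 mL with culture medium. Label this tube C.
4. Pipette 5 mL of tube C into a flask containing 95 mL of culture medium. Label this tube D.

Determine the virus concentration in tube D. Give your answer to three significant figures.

11.1 PFU/mL

Step 1: 15-fold → factor 15
Step 2: 0.1 mL brought to 0.75 mL → factor 0.75/0.1 = 7.5
Step 3: 0.6 mL brought to 12 mL → factor 12/0.6 = 20
Step 4: 5 mL + 95 mL = 100 mL total → factor 100/5 = 20
Overall dilution factor = 15 × 7.5 × 20 × 20 = 45000
Final = 5.00 × 10^5 PFU/mL / 45000 = 11.1 PFU/mL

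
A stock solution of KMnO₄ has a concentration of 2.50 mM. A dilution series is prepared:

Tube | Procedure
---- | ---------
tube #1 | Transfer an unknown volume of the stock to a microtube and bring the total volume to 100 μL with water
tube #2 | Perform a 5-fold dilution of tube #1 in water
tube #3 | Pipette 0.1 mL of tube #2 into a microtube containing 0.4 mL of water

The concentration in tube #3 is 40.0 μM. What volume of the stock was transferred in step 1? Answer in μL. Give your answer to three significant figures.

40.0 μL

Step 1: v brought to 100 μL → factor = 100 μL/v
Step 2: 5-fold → factor 5
Step 3: 0.1 mL + 0.4 mL = 0.5 mL total → factor 0.5/0.1 = 5
Product of known-step factors = 25
Overall factor = 2.50 mM / (40.0 μM) = 62.5
Step-1 factor = 62.5 / 25 = 2.5
v = 100 μL / 2.5 = 40.0 μL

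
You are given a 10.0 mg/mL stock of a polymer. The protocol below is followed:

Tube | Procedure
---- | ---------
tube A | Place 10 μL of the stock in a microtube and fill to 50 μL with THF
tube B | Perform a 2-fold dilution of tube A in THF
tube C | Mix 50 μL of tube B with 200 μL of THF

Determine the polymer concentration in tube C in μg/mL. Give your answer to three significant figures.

200 μg/mL

Step 1: 10 μL brought to 50 μL → factor 50/10 = 5
Step 2: 2-fold → factor 2
Step 3: 50 μL + 200 μL = 250 μL total → factor 250/50 = 5
Overall dilution factor = 5 × 2 × 5 = 50
Final = 10.0 mg/mL / 50 = 0.2000 mg/mL = 200 μg/mL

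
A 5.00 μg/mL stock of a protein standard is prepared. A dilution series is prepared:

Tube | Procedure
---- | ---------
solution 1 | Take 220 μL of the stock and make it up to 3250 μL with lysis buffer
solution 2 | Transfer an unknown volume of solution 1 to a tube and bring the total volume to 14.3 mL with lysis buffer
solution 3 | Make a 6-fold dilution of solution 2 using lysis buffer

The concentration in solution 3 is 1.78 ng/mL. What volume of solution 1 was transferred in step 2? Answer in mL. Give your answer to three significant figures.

Step 1: 220 μL brought to 3250 μL → factor 3250/220 = 14.773
Step 2: v brought to 14.3 mL → factor = 14.3 mL/v
Step 3: 6-fold → factor 6
Product of known-step factors = 88.636
Overall factor = 5.00 μg/mL / (1.78 ng/mL) = 2809
Step-2 factor = 2809 / 88.636 = 31.691
v = 14.3 mL / 31.691 = 0.451 mL

0.451 mL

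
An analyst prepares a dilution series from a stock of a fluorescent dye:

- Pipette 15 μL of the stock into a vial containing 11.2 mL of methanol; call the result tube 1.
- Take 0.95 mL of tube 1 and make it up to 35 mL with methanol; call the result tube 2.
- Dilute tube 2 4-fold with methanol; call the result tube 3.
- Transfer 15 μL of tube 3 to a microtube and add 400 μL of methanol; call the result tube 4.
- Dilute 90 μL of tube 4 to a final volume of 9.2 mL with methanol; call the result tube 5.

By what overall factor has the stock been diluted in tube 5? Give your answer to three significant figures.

3.12 × 10^8

Step 1: 15 μL + 11.2 mL = 11215 μL total → factor 11215/15 = 747.67
Step 2: 0.95 mL brought to 35 mL → factor 35/0.95 = 36.842
Step 3: 4-fold → factor 4
Step 4: 15 μL + 400 μL = 415 μL total → factor 415/15 = 27.667
Step 5: 90 μL brought to 9.2 mL → factor 9200/90 = 102.22
Overall dilution factor = 747.67 × 36.842 × 4 × 27.667 × 102.22 = 3.1161 × 10^8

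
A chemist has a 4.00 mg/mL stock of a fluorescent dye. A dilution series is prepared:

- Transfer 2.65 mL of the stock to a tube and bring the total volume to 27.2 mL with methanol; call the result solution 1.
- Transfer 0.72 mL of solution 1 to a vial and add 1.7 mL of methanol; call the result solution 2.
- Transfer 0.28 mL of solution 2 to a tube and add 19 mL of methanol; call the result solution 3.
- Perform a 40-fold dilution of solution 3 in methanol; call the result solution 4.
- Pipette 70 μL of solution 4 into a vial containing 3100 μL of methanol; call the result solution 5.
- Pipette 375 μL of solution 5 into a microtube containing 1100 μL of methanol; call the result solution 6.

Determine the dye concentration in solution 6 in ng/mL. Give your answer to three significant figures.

0.236 ng/mL

Step 1: 2.65 mL brought to 27.2 mL → factor 27.2/2.65 = 10.264
Step 2: 0.72 mL + 1.7 mL = 2.42 mL total → factor 2.42/0.72 = 3.3611
Step 3: 0.28 mL + 19 mL = 19.28 mL total → factor 19.28/0.28 = 68.857
Step 4: 40-fold → factor 40
Step 5: 70 μL + 3100 μL = 3170 μL total → factor 3170/70 = 45.286
Step 6: 375 μL + 1100 μL = 1475 μL total → factor 1475/375 = 3.9333
Overall dilution factor = 10.264 × 3.3611 × 68.857 × 40 × 45.286 × 3.9333 = 1.6925 × 10^7
Final = 4.00 mg/mL / 1.6925 × 10^7 = 2.363 × 10^-7 mg/mL = 0.236 ng/mL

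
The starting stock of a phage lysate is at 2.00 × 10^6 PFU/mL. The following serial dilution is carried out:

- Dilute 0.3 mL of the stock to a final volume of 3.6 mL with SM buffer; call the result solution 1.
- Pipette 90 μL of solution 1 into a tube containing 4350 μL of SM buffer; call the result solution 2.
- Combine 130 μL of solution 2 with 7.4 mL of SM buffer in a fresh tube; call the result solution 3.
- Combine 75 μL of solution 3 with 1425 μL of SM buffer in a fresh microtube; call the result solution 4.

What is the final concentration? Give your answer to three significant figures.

Step 1: 0.3 mL brought to 3.6 mL → factor 3.6/0.3 = 12
Step 2: 90 μL + 4350 μL = 4440 μL total → factor 4440/90 = 49.333
Step 3: 130 μL + 7.4 mL = 7530 μL total → factor 7530/130 = 57.923
Step 4: 75 μL + 1425 μL = 1500 μL total → factor 1500/75 = 20
Overall dilution factor = 12 × 49.333 × 57.923 × 20 = 6.8581 × 10^5
Final = 2.00 × 10^6 PFU/mL / 6.8581 × 10^5 = 2.92 PFU/mL

2.92 PFU/mL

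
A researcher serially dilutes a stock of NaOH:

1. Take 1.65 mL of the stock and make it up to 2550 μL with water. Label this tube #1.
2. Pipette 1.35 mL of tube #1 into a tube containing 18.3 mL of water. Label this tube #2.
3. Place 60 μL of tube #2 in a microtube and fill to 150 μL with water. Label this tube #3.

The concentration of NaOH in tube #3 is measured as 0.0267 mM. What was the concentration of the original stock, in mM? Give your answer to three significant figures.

Step 1: 1.65 mL brought to 2550 μL → factor 2.55/1.65 = 1.5455
Step 2: 1.35 mL + 18.3 mL = 19.65 mL total → factor 19.65/1.35 = 14.556
Step 3: 60 μL brought to 150 μL → factor 150/60 = 2.5
Overall dilution factor = 1.5455 × 14.556 × 2.5 = 56.237
Stock = 0.0267 mM × 56.237 = 1.50 mM

1.50 mM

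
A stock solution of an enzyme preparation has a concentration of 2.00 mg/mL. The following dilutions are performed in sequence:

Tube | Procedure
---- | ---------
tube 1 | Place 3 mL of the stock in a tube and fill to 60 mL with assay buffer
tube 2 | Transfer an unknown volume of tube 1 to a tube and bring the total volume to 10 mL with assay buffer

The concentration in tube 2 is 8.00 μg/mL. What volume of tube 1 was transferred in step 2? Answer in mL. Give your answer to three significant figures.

0.800 mL

Step 1: 3 mL brought to 60 mL → factor 60/3 = 20
Step 2: v brought to 10 mL → factor = 10 mL/v
Product of known-step factors = 20
Overall factor = 2.00 mg/mL / (8.00 μg/mL) = 250
Step-2 factor = 250 / 20 = 12.5
v = 10 mL / 12.5 = 0.800 mL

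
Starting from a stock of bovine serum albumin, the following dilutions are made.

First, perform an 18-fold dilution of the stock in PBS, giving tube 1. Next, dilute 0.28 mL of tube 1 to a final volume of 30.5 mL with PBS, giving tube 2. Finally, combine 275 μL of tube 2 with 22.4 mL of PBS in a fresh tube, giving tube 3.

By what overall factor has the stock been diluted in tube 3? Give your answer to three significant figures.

1.62 × 10^5

Step 1: 18-fold → factor 18
Step 2: 0.28 mL brought to 30.5 mL → factor 30.5/0.28 = 108.93
Step 3: 275 μL + 22.4 mL = 22675 μL total → factor 22675/275 = 82.455
Overall dilution factor = 18 × 108.93 × 82.455 = 1.6167 × 10^5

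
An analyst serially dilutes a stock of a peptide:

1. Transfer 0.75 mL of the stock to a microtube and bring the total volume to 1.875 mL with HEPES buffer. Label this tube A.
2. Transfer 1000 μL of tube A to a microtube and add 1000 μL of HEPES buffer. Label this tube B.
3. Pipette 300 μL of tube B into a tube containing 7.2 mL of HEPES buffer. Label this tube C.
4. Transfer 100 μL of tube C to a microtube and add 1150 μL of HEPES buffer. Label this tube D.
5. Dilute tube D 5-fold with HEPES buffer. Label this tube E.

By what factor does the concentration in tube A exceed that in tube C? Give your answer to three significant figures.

Step 1: 0.75 mL brought to 1.875 mL → factor 1.875/0.75 = 2.5
Step 2: 1000 μL + 1000 μL = 2000 μL total → factor 2000/1000 = 2
Step 3: 300 μL + 7.2 mL = 7500 μL total → factor 7500/300 = 25
Dilution factor to tube A = 2.5; to tube C = 125
[tube A]/[tube C] = (factor to tube C)/(factor to tube A) = 125/2.5 = 50.0

50.0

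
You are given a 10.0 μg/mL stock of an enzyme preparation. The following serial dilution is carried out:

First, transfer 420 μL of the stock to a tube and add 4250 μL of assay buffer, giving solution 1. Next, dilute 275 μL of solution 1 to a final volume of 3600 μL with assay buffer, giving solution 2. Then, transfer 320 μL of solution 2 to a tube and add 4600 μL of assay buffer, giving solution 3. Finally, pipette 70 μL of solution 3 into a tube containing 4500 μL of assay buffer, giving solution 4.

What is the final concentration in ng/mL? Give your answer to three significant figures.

0.0684 ng/mL

Step 1: 420 μL + 4250 μL = 4670 μL total → factor 4670/420 = 11.119
Step 2: 275 μL brought to 3600 μL → factor 3600/275 = 13.091
Step 3: 320 μL + 4600 μL = 4920 μL total → factor 4920/320 = 15.375
Step 4: 70 μL + 4500 μL = 4570 μL total → factor 4570/70 = 65.286
Overall dilution factor = 11.119 × 13.091 × 15.375 × 65.286 = 1.4611 × 10^5
Final = 10.0 μg/mL / 1.4611 × 10^5 = 6.844 × 10^-5 μg/mL = 0.0684 ng/mL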